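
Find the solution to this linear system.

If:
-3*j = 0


Then:
j = 0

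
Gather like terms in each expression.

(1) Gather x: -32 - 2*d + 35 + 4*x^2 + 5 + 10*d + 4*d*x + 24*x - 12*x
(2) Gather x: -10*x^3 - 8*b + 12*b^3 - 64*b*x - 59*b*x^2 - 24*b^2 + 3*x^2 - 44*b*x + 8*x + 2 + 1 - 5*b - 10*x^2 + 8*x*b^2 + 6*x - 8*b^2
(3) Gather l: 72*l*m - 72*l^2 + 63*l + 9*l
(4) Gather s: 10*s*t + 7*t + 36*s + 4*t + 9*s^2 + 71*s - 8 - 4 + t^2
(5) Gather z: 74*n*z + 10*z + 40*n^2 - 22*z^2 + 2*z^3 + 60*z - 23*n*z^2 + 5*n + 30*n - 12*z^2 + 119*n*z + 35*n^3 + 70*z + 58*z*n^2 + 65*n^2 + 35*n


(1) = 8*d + 4*x^2 + x*(4*d + 12) + 8
(2) = 12*b^3 - 32*b^2 - 13*b - 10*x^3 + x^2*(-59*b - 7) + x*(8*b^2 - 108*b + 14) + 3
(3) = -72*l^2 + l*(72*m + 72)
(4) = 9*s^2 + s*(10*t + 107) + t^2 + 11*t - 12
(5) = 35*n^3 + 105*n^2 + 70*n + 2*z^3 + z^2*(-23*n - 34) + z*(58*n^2 + 193*n + 140)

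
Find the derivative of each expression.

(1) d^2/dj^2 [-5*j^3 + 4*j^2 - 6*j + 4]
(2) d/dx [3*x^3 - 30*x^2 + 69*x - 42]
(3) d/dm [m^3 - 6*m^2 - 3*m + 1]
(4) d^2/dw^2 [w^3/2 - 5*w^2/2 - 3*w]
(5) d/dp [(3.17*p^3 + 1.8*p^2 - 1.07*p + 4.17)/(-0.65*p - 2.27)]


(1) = 8 - 30*j
(2) = 9*x^2 - 60*x + 69
(3) = 3*m^2 - 12*m - 3
(4) = 3*w - 5
(5) = (-4.121*p^3 - 22.7577*p^2 - 8.172*p + 5.1394)/(0.4225*p^2 + 2.951*p + 5.1529)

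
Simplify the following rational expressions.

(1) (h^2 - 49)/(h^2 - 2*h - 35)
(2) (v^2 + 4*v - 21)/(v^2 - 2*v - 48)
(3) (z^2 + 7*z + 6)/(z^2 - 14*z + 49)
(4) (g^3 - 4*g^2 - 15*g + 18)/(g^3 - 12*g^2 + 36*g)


(1) = (h + 7)/(h + 5)
(2) = (v^2 + 4*v - 21)/(v^2 - 2*v - 48)
(3) = (z^2 + 7*z + 6)/(z^2 - 14*z + 49)
(4) = (g^2 + 2*g - 3)/(g^2 - 6*g)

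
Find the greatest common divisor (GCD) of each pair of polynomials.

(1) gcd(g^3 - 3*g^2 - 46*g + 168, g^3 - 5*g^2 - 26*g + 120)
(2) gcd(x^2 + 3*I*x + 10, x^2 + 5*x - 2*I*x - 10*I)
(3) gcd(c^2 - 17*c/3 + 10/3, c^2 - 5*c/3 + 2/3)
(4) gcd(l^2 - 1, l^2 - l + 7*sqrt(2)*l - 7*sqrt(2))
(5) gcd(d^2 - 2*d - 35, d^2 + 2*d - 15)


(1) = gcd((g - 6)*(g - 4)*(g + 7), (g - 6)*(g - 4)*(g + 5)) = g^2 - 10*g + 24
(2) = x - 2*I
(3) = gcd((c - 5)*(c - 2/3), (c - 1)*(c - 2/3)) = c - 2/3
(4) = gcd((l - 1)*(l + 1), (l - 1)*(l + 7*sqrt(2))) = l - 1
(5) = gcd((d - 7)*(d + 5), (d - 3)*(d + 5)) = d + 5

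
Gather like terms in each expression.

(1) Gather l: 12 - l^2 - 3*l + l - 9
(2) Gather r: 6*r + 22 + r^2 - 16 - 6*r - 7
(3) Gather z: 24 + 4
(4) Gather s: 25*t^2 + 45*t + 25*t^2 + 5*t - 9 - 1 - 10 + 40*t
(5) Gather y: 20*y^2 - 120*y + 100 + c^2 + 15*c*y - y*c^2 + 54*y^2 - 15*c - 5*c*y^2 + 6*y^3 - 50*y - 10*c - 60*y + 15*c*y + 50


(1) = -l^2 - 2*l + 3
(2) = r^2 - 1
(3) = 28
(4) = 50*t^2 + 90*t - 20
(5) = c^2 - 25*c + 6*y^3 + y^2*(74 - 5*c) + y*(-c^2 + 30*c - 230) + 150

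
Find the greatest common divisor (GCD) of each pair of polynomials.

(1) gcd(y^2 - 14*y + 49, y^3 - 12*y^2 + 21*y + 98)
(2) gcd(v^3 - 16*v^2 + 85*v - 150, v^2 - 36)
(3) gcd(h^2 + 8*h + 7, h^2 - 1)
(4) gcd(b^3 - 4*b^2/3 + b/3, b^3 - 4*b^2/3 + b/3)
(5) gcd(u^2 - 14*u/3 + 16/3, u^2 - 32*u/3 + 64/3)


(1) = gcd((y - 7)^2, (y - 7)^2*(y + 2)) = y^2 - 14*y + 49
(2) = v - 6
(3) = gcd((h + 1)*(h + 7), (h - 1)*(h + 1)) = h + 1
(4) = gcd(b*(b - 1)*(b - 1/3), b*(b - 1)*(b - 1/3)) = b^3 - 4*b^2/3 + b/3
(5) = u - 8/3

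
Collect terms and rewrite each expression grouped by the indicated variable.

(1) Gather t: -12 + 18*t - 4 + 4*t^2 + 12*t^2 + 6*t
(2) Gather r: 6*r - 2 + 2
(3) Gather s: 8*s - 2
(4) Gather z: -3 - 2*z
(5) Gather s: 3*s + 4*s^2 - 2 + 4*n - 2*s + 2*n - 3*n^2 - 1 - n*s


(1) = 16*t^2 + 24*t - 16
(2) = 6*r
(3) = 8*s - 2
(4) = -2*z - 3
(5) = -3*n^2 + 6*n + 4*s^2 + s*(1 - n) - 3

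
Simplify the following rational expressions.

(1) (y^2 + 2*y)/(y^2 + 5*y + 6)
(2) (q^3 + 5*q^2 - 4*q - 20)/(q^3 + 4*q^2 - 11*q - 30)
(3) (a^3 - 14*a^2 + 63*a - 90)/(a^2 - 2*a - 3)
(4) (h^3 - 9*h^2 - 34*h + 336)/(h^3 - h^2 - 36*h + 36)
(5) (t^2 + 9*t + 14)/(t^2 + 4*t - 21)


(1) = y/(y + 3)
(2) = (q - 2)/(q - 3)
(3) = (a^2 - 11*a + 30)/(a + 1)
(4) = (h^2 - 15*h + 56)/(h^2 - 7*h + 6)
(5) = (t + 2)/(t - 3)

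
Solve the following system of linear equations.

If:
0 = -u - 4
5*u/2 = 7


Then:
No Solution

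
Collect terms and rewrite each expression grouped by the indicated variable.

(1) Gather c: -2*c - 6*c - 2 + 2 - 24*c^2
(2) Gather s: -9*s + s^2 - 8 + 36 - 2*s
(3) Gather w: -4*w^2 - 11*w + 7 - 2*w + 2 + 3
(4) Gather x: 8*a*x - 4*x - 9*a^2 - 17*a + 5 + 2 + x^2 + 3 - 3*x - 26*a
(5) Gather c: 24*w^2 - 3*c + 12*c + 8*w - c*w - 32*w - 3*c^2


(1) = -24*c^2 - 8*c
(2) = s^2 - 11*s + 28
(3) = -4*w^2 - 13*w + 12
(4) = -9*a^2 - 43*a + x^2 + x*(8*a - 7) + 10
(5) = -3*c^2 + c*(9 - w) + 24*w^2 - 24*w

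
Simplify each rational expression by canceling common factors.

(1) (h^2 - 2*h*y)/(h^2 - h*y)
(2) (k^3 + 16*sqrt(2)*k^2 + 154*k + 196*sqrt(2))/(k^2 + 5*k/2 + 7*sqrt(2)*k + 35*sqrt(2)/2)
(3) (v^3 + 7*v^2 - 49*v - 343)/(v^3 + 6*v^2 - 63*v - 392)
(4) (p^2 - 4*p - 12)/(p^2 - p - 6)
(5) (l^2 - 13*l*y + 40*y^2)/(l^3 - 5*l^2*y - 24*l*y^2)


(1) = (-h + 2*y)/(-h + y)
(2) = (2*k^2 + 18*sqrt(2)*k + 56)/(2*k + 5)
(3) = (v - 7)/(v - 8)
(4) = (p - 6)/(p - 3)
(5) = (l - 5*y)/(l^2 + 3*l*y)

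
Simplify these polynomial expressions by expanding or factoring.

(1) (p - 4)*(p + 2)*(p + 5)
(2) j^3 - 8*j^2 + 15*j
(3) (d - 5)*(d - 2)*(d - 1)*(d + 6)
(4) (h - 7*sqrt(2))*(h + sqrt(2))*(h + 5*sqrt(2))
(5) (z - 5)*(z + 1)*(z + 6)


(1) = p^3 + 3*p^2 - 18*p - 40
(2) = j*(j - 5)*(j - 3)
(3) = d^4 - 2*d^3 - 31*d^2 + 92*d - 60
(4) = h^3 - sqrt(2)*h^2 - 74*h - 70*sqrt(2)
(5) = z^3 + 2*z^2 - 29*z - 30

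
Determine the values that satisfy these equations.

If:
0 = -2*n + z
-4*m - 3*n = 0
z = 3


Then:
m = -9/8
n = 3/2
z = 3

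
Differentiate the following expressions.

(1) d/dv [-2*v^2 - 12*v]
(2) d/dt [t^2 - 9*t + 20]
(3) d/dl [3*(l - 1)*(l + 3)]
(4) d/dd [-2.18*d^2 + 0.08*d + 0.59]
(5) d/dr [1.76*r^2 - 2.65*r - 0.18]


(1) = -4*v - 12
(2) = 2*t - 9
(3) = 6*l + 6
(4) = 0.08 - 4.36*d
(5) = 3.52*r - 2.65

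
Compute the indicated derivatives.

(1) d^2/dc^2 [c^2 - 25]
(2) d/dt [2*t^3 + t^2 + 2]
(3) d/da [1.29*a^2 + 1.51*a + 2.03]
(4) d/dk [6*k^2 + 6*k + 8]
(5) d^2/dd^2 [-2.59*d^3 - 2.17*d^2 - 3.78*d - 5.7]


(1) = 2
(2) = 2*t*(3*t + 1)
(3) = 2.58*a + 1.51
(4) = 12*k + 6
(5) = -15.54*d - 4.34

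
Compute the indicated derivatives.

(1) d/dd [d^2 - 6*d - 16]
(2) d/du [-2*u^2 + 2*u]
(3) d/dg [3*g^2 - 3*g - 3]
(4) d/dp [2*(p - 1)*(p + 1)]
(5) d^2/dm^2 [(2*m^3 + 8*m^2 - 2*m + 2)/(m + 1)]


(1) = 2*d - 6
(2) = 2 - 4*u
(3) = 6*g - 3
(4) = 4*p
(5) = 4*(m^3 + 3*m^2 + 3*m + 6)/(m^3 + 3*m^2 + 3*m + 1)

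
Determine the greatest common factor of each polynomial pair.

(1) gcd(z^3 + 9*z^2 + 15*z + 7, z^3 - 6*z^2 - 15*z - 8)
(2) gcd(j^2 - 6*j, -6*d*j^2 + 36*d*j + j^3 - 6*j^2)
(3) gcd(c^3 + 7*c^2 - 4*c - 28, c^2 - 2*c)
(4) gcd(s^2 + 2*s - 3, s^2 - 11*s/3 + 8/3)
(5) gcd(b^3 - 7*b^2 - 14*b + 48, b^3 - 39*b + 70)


(1) = gcd((z + 1)^2*(z + 7), (z - 8)*(z + 1)^2) = z^2 + 2*z + 1
(2) = gcd(j*(j - 6), j*(-6*d + j)*(j - 6)) = j^2 - 6*j
(3) = c - 2
(4) = gcd((s - 1)*(s + 3), (s - 8/3)*(s - 1)) = s - 1
(5) = gcd((b - 8)*(b - 2)*(b + 3), (b - 5)*(b - 2)*(b + 7)) = b - 2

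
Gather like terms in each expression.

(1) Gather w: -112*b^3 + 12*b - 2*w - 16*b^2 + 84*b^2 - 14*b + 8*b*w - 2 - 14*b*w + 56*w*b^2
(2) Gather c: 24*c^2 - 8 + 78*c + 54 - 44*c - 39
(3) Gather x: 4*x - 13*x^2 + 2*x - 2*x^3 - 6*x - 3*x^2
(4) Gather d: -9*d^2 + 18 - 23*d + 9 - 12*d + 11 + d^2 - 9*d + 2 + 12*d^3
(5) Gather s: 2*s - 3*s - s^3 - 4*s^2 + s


(1) = -112*b^3 + 68*b^2 - 2*b + w*(56*b^2 - 6*b - 2) - 2
(2) = 24*c^2 + 34*c + 7
(3) = -2*x^3 - 16*x^2
(4) = 12*d^3 - 8*d^2 - 44*d + 40
(5) = -s^3 - 4*s^2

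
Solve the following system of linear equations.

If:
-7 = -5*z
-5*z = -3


Then:
No Solution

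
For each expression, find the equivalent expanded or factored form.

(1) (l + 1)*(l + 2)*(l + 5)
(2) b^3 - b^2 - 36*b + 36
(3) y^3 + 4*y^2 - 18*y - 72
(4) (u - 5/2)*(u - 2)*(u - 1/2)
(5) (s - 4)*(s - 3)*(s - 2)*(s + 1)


(1) = l^3 + 8*l^2 + 17*l + 10
(2) = (b - 6)*(b - 1)*(b + 6)
(3) = (y + 4)*(y - 3*sqrt(2))*(y + 3*sqrt(2))
(4) = u^3 - 5*u^2 + 29*u/4 - 5/2
(5) = s^4 - 8*s^3 + 17*s^2 + 2*s - 24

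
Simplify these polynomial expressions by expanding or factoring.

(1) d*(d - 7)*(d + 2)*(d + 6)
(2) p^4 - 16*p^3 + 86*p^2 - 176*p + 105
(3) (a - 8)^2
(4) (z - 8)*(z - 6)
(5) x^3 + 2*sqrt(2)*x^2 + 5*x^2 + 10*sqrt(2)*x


(1) = d^4 + d^3 - 44*d^2 - 84*d
(2) = (p - 7)*(p - 5)*(p - 3)*(p - 1)
(3) = a^2 - 16*a + 64
(4) = z^2 - 14*z + 48
(5) = x*(x + 5)*(x + 2*sqrt(2))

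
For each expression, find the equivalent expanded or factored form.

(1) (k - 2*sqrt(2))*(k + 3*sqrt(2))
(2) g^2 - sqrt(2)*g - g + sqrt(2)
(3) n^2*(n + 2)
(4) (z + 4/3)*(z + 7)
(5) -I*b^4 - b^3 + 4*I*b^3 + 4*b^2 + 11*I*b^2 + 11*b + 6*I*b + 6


(1) = k^2 + sqrt(2)*k - 12
(2) = (g - 1)*(g - sqrt(2))
(3) = n^3 + 2*n^2
(4) = z^2 + 25*z/3 + 28/3
(5) = (b - 6)*(b + 1)*(b - I)*(-I*b - I)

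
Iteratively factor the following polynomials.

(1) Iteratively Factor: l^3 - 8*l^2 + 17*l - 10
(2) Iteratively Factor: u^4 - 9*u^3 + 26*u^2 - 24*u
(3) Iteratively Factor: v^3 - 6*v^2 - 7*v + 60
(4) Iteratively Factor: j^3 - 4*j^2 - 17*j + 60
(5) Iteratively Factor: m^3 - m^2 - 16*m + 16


(1) = (l - 5)*(l^2 - 3*l + 2) = (l - 5)*(l - 2)*(l - 1)
(2) = (u - 3)*(u^3 - 6*u^2 + 8*u) = u*(u - 3)*(u^2 - 6*u + 8) = u*(u - 4)*(u - 3)*(u - 2)
(3) = (v - 4)*(v^2 - 2*v - 15) = (v - 5)*(v - 4)*(v + 3)
(4) = (j - 5)*(j^2 + j - 12) = (j - 5)*(j + 4)*(j - 3)
(5) = (m - 1)*(m^2 - 16) = (m - 4)*(m - 1)*(m + 4)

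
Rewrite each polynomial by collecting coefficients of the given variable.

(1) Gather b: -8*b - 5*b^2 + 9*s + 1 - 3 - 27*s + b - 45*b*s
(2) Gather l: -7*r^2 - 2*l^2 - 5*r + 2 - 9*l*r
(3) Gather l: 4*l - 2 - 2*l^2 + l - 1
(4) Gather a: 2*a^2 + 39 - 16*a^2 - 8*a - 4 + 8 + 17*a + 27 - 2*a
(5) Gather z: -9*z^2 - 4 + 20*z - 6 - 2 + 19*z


(1) = -5*b^2 + b*(-45*s - 7) - 18*s - 2
(2) = -2*l^2 - 9*l*r - 7*r^2 - 5*r + 2
(3) = -2*l^2 + 5*l - 3
(4) = -14*a^2 + 7*a + 70
(5) = -9*z^2 + 39*z - 12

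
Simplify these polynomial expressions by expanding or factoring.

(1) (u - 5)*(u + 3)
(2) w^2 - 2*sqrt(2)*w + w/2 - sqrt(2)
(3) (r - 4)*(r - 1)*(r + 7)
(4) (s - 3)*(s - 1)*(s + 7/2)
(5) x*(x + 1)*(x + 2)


(1) = u^2 - 2*u - 15
(2) = (w + 1/2)*(w - 2*sqrt(2))
(3) = r^3 + 2*r^2 - 31*r + 28
(4) = s^3 - s^2/2 - 11*s + 21/2
(5) = x^3 + 3*x^2 + 2*x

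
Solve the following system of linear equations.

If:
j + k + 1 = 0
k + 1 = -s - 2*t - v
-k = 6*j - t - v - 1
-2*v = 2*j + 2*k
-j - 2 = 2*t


Then:
j = 4/11
k = -15/11
s = 19/11
t = -13/11
v = 1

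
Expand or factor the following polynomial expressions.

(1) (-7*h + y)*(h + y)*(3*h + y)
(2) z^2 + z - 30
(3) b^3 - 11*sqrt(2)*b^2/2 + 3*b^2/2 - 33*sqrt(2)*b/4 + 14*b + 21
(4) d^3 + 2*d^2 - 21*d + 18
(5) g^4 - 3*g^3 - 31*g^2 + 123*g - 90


(1) = -21*h^3 - 25*h^2*y - 3*h*y^2 + y^3
(2) = (z - 5)*(z + 6)
(3) = (b + 3/2)*(b - 7*sqrt(2)/2)*(b - 2*sqrt(2))
(4) = (d - 3)*(d - 1)*(d + 6)
(5) = (g - 5)*(g - 3)*(g - 1)*(g + 6)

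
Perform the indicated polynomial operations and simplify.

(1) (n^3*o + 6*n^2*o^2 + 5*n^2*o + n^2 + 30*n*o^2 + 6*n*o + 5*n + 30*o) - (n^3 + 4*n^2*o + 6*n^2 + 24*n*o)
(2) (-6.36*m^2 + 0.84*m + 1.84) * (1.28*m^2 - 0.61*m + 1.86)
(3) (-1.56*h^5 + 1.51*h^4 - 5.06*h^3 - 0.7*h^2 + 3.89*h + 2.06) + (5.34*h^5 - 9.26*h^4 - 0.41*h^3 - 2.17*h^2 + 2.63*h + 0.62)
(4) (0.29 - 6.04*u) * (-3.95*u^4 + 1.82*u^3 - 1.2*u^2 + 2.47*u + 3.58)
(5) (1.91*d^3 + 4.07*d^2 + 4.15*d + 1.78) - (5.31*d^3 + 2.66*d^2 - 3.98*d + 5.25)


(1) = n^3*o - n^3 + 6*n^2*o^2 + n^2*o - 5*n^2 + 30*n*o^2 - 18*n*o + 5*n + 30*o
(2) = -8.1408*m^4 + 4.9548*m^3 - 9.9868*m^2 + 0.44*m + 3.4224
(3) = 3.78*h^5 - 7.75*h^4 - 5.47*h^3 - 2.87*h^2 + 6.52*h + 2.68
(4) = 23.858*u^5 - 12.1383*u^4 + 7.7758*u^3 - 15.2668*u^2 - 20.9069*u + 1.0382
(5) = -3.4*d^3 + 1.41*d^2 + 8.13*d - 3.47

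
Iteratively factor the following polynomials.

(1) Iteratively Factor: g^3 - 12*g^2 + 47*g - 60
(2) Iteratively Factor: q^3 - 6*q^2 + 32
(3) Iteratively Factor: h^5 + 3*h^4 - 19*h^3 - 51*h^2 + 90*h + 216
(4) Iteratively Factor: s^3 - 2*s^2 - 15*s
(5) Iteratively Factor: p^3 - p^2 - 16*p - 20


(1) = (g - 3)*(g^2 - 9*g + 20) = (g - 5)*(g - 3)*(g - 4)
(2) = (q - 4)*(q^2 - 2*q - 8) = (q - 4)*(q + 2)*(q - 4)
(3) = (h + 4)*(h^4 - h^3 - 15*h^2 + 9*h + 54) = (h + 3)*(h + 4)*(h^3 - 4*h^2 - 3*h + 18) = (h - 3)*(h + 3)*(h + 4)*(h^2 - h - 6) = (h - 3)*(h + 2)*(h + 3)*(h + 4)*(h - 3)
(4) = (s + 3)*(s^2 - 5*s) = (s - 5)*(s + 3)*(s)
(5) = (p + 2)*(p^2 - 3*p - 10) = (p - 5)*(p + 2)*(p + 2)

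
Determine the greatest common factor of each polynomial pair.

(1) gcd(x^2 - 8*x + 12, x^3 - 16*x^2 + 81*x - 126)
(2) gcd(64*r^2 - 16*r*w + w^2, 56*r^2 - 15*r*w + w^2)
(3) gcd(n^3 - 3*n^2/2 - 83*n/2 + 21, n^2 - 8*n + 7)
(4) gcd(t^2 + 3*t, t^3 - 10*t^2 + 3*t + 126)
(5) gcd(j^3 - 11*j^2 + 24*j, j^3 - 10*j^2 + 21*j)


(1) = x - 6
(2) = 8*r - w
(3) = gcd((n - 7)*(n - 1/2)*(n + 6), (n - 7)*(n - 1)) = n - 7
(4) = gcd(t*(t + 3), (t - 7)*(t - 6)*(t + 3)) = t + 3
(5) = j^2 - 3*j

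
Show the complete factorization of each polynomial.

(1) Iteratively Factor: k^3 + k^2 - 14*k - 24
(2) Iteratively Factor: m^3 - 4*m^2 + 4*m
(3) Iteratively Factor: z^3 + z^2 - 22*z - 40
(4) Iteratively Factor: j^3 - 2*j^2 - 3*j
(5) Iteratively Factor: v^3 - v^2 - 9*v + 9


(1) = (k + 2)*(k^2 - k - 12) = (k - 4)*(k + 2)*(k + 3)
(2) = (m - 2)*(m^2 - 2*m) = m*(m - 2)*(m - 2)
(3) = (z - 5)*(z^2 + 6*z + 8) = (z - 5)*(z + 4)*(z + 2)
(4) = (j + 1)*(j^2 - 3*j) = (j - 3)*(j + 1)*(j)
(5) = (v - 1)*(v^2 - 9) = (v - 3)*(v - 1)*(v + 3)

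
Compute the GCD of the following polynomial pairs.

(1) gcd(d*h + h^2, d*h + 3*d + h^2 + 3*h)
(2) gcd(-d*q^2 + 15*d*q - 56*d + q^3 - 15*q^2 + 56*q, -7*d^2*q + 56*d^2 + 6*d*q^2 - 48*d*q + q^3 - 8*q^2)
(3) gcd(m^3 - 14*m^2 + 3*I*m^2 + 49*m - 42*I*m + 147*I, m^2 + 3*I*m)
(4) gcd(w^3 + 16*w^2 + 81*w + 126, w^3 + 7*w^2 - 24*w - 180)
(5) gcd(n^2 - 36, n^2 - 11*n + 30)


(1) = d + h
(2) = -d*q + 8*d + q^2 - 8*q
(3) = m + 3*I
(4) = w + 6
(5) = gcd((n - 6)*(n + 6), (n - 6)*(n - 5)) = n - 6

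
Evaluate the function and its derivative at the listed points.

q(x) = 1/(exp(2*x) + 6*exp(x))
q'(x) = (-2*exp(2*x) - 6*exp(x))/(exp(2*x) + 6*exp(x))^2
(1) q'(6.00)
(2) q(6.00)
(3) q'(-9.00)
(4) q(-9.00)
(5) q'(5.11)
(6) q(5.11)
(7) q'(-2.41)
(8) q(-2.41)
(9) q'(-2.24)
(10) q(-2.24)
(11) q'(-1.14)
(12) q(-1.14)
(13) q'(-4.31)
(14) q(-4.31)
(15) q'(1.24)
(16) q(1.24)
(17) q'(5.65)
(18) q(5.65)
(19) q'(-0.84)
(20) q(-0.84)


(1) = -0.00
(2) = 0.00
(3) = -1350.51
(4) = 1350.49
(5) = -0.00
(6) = 0.00
(7) = -1.86
(8) = 1.83
(9) = -1.57
(10) = 1.54
(11) = -0.52
(12) = 0.49
(13) = -12.41
(14) = 12.38
(15) = -0.04
(16) = 0.03
(17) = -0.00
(18) = 0.00
(19) = -0.38
(20) = 0.36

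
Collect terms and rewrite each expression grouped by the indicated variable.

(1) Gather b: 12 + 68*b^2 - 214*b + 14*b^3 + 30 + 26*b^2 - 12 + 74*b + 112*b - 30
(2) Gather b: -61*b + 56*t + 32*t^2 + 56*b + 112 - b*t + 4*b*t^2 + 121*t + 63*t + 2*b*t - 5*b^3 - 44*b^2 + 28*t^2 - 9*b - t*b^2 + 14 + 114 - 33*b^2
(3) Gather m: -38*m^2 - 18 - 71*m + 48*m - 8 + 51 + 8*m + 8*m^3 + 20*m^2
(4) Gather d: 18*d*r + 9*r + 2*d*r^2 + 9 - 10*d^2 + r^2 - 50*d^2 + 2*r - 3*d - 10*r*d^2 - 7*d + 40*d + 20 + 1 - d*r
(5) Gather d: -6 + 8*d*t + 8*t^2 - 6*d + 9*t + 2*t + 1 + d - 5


(1) = 14*b^3 + 94*b^2 - 28*b
(2) = -5*b^3 + b^2*(-t - 77) + b*(4*t^2 + t - 14) + 60*t^2 + 240*t + 240
(3) = 8*m^3 - 18*m^2 - 15*m + 25
(4) = d^2*(-10*r - 60) + d*(2*r^2 + 17*r + 30) + r^2 + 11*r + 30
(5) = d*(8*t - 5) + 8*t^2 + 11*t - 10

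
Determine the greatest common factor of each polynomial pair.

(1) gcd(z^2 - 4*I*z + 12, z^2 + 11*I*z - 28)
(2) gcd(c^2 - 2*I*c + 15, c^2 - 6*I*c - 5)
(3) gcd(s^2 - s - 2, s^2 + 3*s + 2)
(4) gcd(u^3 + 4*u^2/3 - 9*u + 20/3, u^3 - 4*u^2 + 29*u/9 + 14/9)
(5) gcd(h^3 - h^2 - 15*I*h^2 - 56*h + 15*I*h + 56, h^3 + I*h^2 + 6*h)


(1) = 1
(2) = gcd((c - 5*I)*(c + 3*I), (c - 5*I)*(c - I)) = c - 5*I
(3) = gcd((s - 2)*(s + 1), (s + 1)*(s + 2)) = s + 1
(4) = 1
(5) = 1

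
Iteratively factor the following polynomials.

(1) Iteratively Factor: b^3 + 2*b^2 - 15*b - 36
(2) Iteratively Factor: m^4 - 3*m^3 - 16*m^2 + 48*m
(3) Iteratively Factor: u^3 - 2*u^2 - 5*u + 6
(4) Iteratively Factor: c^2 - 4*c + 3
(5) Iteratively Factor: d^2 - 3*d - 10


(1) = (b - 4)*(b^2 + 6*b + 9) = (b - 4)*(b + 3)*(b + 3)
(2) = (m)*(m^3 - 3*m^2 - 16*m + 48) = m*(m - 4)*(m^2 + m - 12) = m*(m - 4)*(m - 3)*(m + 4)
(3) = (u - 3)*(u^2 + u - 2) = (u - 3)*(u - 1)*(u + 2)
(4) = (c - 1)*(c - 3)
(5) = (d - 5)*(d + 2)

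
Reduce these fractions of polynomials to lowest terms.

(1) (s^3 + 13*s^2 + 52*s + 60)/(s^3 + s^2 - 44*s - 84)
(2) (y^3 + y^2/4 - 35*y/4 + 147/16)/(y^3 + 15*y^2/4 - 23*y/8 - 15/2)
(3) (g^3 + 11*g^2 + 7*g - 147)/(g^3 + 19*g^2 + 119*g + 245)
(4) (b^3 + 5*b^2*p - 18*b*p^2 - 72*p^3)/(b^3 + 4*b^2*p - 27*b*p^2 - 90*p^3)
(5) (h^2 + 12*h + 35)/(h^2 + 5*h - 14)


(1) = (s + 5)/(s - 7)
(2) = (8*y^2 + 14*y - 49)/(8*y^2 + 42*y + 40)
(3) = (g - 3)/(g + 5)
(4) = (-b + 4*p)/(-b + 5*p)
(5) = (h + 5)/(h - 2)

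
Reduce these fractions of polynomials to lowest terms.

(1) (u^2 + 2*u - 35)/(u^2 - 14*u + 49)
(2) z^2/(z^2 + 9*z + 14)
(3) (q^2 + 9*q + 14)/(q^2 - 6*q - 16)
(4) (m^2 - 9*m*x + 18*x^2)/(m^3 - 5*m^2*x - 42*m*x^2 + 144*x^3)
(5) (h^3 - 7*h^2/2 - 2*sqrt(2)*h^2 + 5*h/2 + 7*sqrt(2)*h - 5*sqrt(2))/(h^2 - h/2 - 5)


(1) = (u^2 + 2*u - 35)/(u^2 - 14*u + 49)
(2) = z^2/(z^2 + 9*z + 14)
(3) = (q + 7)/(q - 8)
(4) = (-m + 6*x)/(-m^2 + 2*m*x + 48*x^2)
(5) = (4*h^2 + h*(-8*sqrt(2) - 4) + 8*sqrt(2))/(4*h + 8)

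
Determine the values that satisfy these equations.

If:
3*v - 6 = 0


Then:
v = 2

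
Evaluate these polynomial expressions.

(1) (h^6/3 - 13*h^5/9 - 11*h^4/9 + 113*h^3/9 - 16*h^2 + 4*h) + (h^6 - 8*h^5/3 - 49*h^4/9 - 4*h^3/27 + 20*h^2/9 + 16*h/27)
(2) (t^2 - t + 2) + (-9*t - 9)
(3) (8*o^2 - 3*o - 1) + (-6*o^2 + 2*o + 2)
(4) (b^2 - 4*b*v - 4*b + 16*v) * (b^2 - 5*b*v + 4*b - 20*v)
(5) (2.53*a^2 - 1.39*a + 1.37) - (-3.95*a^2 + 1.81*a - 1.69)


(1) = 4*h^6/3 - 37*h^5/9 - 20*h^4/3 + 335*h^3/27 - 124*h^2/9 + 124*h/27
(2) = t^2 - 10*t - 7
(3) = 2*o^2 - o + 1
(4) = b^4 - 9*b^3*v + 20*b^2*v^2 - 16*b^2 + 144*b*v - 320*v^2
(5) = 6.48*a^2 - 3.2*a + 3.06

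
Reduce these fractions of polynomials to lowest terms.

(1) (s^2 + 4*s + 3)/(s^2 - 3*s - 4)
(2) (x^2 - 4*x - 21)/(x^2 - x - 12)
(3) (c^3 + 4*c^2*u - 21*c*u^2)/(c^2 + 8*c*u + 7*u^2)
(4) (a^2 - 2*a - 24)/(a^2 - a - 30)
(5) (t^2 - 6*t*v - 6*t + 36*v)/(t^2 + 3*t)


(1) = (s + 3)/(s - 4)
(2) = (x - 7)/(x - 4)
(3) = (c^2 - 3*c*u)/(c + u)
(4) = (a + 4)/(a + 5)
(5) = (t^2 - 6*t*v - 6*t + 36*v)/(t^2 + 3*t)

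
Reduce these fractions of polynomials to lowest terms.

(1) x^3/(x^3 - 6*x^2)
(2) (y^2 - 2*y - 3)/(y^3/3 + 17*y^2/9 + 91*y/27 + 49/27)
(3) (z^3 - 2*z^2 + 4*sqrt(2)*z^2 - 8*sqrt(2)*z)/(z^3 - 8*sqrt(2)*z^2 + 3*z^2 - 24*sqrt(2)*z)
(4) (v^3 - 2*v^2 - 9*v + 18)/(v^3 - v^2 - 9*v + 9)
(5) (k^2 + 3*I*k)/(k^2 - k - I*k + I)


(1) = x/(x - 6)
(2) = (27*y - 81)/(9*y^2 + 42*y + 49)
(3) = (z^2 + z*(-2 + 4*sqrt(2)) - 8*sqrt(2))/(z^2 + z*(3 - 8*sqrt(2)) - 24*sqrt(2))
(4) = (v - 2)/(v - 1)
(5) = (k^2 + 3*I*k)/(k^2 + k*(-1 - I) + I)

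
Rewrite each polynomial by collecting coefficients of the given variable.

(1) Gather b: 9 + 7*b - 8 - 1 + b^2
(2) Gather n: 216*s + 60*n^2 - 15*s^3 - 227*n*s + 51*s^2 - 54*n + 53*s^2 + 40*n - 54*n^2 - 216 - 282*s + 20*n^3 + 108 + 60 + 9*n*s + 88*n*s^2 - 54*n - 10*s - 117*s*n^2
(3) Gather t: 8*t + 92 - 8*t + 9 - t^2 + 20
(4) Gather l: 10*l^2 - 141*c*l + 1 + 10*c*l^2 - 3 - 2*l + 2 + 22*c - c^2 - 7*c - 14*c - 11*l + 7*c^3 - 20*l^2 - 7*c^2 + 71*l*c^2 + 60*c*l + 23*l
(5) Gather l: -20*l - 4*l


(1) = b^2 + 7*b
(2) = 20*n^3 + n^2*(6 - 117*s) + n*(88*s^2 - 218*s - 68) - 15*s^3 + 104*s^2 - 76*s - 48
(3) = 121 - t^2
(4) = 7*c^3 - 8*c^2 + c + l^2*(10*c - 10) + l*(71*c^2 - 81*c + 10)
(5) = -24*l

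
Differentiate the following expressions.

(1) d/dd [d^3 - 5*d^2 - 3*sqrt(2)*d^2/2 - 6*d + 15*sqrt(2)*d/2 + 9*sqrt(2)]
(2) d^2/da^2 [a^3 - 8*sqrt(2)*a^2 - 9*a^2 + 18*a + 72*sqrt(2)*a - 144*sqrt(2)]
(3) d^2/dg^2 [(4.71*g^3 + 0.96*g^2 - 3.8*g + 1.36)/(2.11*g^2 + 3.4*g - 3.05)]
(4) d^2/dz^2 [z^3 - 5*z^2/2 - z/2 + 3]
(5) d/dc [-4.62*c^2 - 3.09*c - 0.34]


(1) = 3*d^2 - 10*d - 3*sqrt(2)*d - 6 + 15*sqrt(2)/2
(2) = 6*a - 16*sqrt(2) - 18
(3) = (121.90757*g^3 - 219.658584*g^2 + 174.69909*g - 12.00344)/(9.393931*g^6 + 45.41142*g^5 + 32.438085*g^4 - 91.9802*g^3 - 46.889175*g^2 + 94.8855*g - 28.372625)
(4) = 6*z - 5
(5) = -9.24*c - 3.09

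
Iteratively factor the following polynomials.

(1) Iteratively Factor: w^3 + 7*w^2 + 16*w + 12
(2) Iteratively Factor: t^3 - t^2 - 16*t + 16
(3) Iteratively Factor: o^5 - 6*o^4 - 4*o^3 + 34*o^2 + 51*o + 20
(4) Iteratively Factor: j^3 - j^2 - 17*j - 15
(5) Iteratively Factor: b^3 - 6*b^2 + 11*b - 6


(1) = (w + 2)*(w^2 + 5*w + 6) = (w + 2)*(w + 3)*(w + 2)
(2) = (t + 4)*(t^2 - 5*t + 4) = (t - 1)*(t + 4)*(t - 4)
(3) = (o - 5)*(o^4 - o^3 - 9*o^2 - 11*o - 4) = (o - 5)*(o - 4)*(o^3 + 3*o^2 + 3*o + 1) = (o - 5)*(o - 4)*(o + 1)*(o^2 + 2*o + 1) = (o - 5)*(o - 4)*(o + 1)^2*(o + 1)
(4) = (j + 1)*(j^2 - 2*j - 15) = (j - 5)*(j + 1)*(j + 3)
(5) = (b - 2)*(b^2 - 4*b + 3) = (b - 3)*(b - 2)*(b - 1)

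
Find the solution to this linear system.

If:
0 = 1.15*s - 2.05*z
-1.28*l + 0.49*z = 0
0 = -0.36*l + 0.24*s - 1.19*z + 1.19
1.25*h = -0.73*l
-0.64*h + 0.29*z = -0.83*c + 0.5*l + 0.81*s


Then:
c = 1.92
h = -0.30
l = 0.51
s = 2.36
z = 1.32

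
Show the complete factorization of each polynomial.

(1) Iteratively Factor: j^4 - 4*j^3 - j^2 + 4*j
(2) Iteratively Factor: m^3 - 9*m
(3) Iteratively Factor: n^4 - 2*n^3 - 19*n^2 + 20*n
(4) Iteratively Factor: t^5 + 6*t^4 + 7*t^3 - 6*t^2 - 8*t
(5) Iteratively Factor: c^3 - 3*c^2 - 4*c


(1) = (j - 4)*(j^3 - j) = (j - 4)*(j + 1)*(j^2 - j) = j*(j - 4)*(j + 1)*(j - 1)
(2) = (m)*(m^2 - 9) = m*(m - 3)*(m + 3)
(3) = (n - 5)*(n^3 + 3*n^2 - 4*n) = n*(n - 5)*(n^2 + 3*n - 4) = n*(n - 5)*(n - 1)*(n + 4)
(4) = (t - 1)*(t^4 + 7*t^3 + 14*t^2 + 8*t) = t*(t - 1)*(t^3 + 7*t^2 + 14*t + 8) = t*(t - 1)*(t + 1)*(t^2 + 6*t + 8) = t*(t - 1)*(t + 1)*(t + 4)*(t + 2)
(5) = (c)*(c^2 - 3*c - 4) = c*(c + 1)*(c - 4)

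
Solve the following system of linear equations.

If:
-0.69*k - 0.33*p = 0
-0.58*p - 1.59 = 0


Then:
k = 1.31
p = -2.74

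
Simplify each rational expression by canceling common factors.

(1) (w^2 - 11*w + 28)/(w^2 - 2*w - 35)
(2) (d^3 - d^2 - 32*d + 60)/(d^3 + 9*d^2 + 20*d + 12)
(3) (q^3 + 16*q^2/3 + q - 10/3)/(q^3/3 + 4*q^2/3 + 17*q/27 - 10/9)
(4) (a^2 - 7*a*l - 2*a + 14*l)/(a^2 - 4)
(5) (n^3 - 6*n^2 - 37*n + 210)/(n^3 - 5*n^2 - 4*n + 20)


(1) = (w - 4)/(w + 5)
(2) = (d^2 - 7*d + 10)/(d^2 + 3*d + 2)
(3) = (9*q^2 + 54*q + 45)/(3*q^2 + 14*q + 15)
(4) = (a - 7*l)/(a + 2)
(5) = (n^2 - n - 42)/(n^2 - 4)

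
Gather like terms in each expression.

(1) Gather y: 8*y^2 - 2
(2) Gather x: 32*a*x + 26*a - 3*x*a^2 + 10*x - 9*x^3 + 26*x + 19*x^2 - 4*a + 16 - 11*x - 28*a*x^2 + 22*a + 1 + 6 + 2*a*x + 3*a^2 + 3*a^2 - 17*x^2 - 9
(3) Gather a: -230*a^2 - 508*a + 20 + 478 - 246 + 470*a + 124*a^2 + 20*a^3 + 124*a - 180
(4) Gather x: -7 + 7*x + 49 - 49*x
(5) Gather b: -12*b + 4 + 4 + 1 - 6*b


(1) = 8*y^2 - 2
(2) = 6*a^2 + 44*a - 9*x^3 + x^2*(2 - 28*a) + x*(-3*a^2 + 34*a + 25) + 14
(3) = 20*a^3 - 106*a^2 + 86*a + 72
(4) = 42 - 42*x
(5) = 9 - 18*b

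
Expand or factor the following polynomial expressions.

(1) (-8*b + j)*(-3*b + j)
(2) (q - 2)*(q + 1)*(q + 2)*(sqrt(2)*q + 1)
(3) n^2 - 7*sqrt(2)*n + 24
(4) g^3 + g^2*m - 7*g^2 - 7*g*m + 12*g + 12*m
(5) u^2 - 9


(1) = 24*b^2 - 11*b*j + j^2
(2) = sqrt(2)*q^4 + q^3 + sqrt(2)*q^3 - 4*sqrt(2)*q^2 + q^2 - 4*sqrt(2)*q - 4*q - 4
(3) = (n - 4*sqrt(2))*(n - 3*sqrt(2))
(4) = (g - 4)*(g - 3)*(g + m)
(5) = (u - 3)*(u + 3)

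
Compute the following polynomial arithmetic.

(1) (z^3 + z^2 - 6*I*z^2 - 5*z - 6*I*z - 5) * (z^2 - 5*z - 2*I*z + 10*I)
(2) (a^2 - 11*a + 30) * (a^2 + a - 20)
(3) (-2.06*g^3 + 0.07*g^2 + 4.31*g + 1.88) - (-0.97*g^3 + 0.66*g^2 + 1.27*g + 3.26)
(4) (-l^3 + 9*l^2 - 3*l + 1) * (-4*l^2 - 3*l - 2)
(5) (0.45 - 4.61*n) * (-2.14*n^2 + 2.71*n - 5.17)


(1) = z^5 - 4*z^4 - 8*I*z^4 - 22*z^3 + 32*I*z^3 + 68*z^2 + 50*I*z^2 + 85*z - 40*I*z - 50*I
(2) = a^4 - 10*a^3 - a^2 + 250*a - 600
(3) = -1.09*g^3 - 0.59*g^2 + 3.04*g - 1.38
(4) = 4*l^5 - 33*l^4 - 13*l^3 - 13*l^2 + 3*l - 2
(5) = 9.8654*n^3 - 13.4561*n^2 + 25.0532*n - 2.3265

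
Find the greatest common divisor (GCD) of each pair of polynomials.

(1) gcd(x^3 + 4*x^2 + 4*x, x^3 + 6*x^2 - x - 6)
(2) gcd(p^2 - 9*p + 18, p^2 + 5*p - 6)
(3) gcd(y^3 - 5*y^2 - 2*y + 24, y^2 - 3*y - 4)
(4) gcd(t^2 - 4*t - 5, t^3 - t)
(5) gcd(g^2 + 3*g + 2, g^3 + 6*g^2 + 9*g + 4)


(1) = 1
(2) = 1
(3) = gcd((y - 4)*(y - 3)*(y + 2), (y - 4)*(y + 1)) = y - 4
(4) = gcd((t - 5)*(t + 1), t*(t - 1)*(t + 1)) = t + 1
(5) = g + 1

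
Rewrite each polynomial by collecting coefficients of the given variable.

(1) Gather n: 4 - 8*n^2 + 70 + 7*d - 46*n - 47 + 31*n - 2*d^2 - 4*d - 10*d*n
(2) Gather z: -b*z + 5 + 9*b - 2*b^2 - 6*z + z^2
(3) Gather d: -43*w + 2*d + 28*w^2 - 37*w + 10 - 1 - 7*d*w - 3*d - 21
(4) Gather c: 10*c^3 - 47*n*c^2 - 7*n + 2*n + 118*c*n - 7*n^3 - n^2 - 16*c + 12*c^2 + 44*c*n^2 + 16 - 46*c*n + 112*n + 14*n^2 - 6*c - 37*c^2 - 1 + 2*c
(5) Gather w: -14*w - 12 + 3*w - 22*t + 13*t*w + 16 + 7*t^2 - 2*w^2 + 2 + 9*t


(1) = -2*d^2 + 3*d - 8*n^2 + n*(-10*d - 15) + 27
(2) = -2*b^2 + 9*b + z^2 + z*(-b - 6) + 5
(3) = d*(-7*w - 1) + 28*w^2 - 80*w - 12
(4) = 10*c^3 + c^2*(-47*n - 25) + c*(44*n^2 + 72*n - 20) - 7*n^3 + 13*n^2 + 107*n + 15
(5) = 7*t^2 - 13*t - 2*w^2 + w*(13*t - 11) + 6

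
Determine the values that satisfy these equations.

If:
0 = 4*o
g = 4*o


Then:
g = 0
o = 0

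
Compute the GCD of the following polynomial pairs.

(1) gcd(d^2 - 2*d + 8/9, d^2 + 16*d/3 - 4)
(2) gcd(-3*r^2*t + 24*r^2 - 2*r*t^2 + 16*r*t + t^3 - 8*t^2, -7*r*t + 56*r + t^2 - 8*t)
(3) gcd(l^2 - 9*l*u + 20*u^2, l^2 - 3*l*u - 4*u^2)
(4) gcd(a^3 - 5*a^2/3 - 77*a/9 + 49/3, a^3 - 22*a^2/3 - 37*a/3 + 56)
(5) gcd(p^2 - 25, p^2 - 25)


(1) = d - 2/3
(2) = gcd((-3*r + t)*(r + t)*(t - 8), (-7*r + t)*(t - 8)) = t - 8
(3) = -l + 4*u
(4) = gcd((a - 7/3)^2*(a + 3), (a - 8)*(a - 7/3)*(a + 3)) = a^2 + 2*a/3 - 7
(5) = gcd((p - 5)*(p + 5), (p - 5)*(p + 5)) = p^2 - 25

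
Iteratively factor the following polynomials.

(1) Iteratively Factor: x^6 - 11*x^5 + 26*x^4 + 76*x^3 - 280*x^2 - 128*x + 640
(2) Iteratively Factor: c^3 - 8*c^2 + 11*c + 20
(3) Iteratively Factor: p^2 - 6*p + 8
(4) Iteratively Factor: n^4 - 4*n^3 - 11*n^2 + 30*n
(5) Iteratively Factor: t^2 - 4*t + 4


(1) = (x - 5)*(x^5 - 6*x^4 - 4*x^3 + 56*x^2 - 128) = (x - 5)*(x - 4)*(x^4 - 2*x^3 - 12*x^2 + 8*x + 32) = (x - 5)*(x - 4)*(x + 2)*(x^3 - 4*x^2 - 4*x + 16) = (x - 5)*(x - 4)*(x - 2)*(x + 2)*(x^2 - 2*x - 8) = (x - 5)*(x - 4)*(x - 2)*(x + 2)^2*(x - 4)
(2) = (c + 1)*(c^2 - 9*c + 20) = (c - 4)*(c + 1)*(c - 5)
(3) = (p - 2)*(p - 4)
(4) = (n)*(n^3 - 4*n^2 - 11*n + 30) = n*(n - 2)*(n^2 - 2*n - 15) = n*(n - 5)*(n - 2)*(n + 3)
(5) = (t - 2)*(t - 2)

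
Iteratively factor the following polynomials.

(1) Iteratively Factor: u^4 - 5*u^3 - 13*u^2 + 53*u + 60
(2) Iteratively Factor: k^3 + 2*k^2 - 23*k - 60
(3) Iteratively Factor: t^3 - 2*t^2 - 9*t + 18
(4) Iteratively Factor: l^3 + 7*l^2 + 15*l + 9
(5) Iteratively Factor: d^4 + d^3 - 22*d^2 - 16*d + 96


(1) = (u + 3)*(u^3 - 8*u^2 + 11*u + 20) = (u + 1)*(u + 3)*(u^2 - 9*u + 20) = (u - 4)*(u + 1)*(u + 3)*(u - 5)
(2) = (k - 5)*(k^2 + 7*k + 12) = (k - 5)*(k + 4)*(k + 3)
(3) = (t + 3)*(t^2 - 5*t + 6) = (t - 2)*(t + 3)*(t - 3)
(4) = (l + 3)*(l^2 + 4*l + 3) = (l + 3)^2*(l + 1)
(5) = (d + 3)*(d^3 - 2*d^2 - 16*d + 32) = (d + 3)*(d + 4)*(d^2 - 6*d + 8) = (d - 2)*(d + 3)*(d + 4)*(d - 4)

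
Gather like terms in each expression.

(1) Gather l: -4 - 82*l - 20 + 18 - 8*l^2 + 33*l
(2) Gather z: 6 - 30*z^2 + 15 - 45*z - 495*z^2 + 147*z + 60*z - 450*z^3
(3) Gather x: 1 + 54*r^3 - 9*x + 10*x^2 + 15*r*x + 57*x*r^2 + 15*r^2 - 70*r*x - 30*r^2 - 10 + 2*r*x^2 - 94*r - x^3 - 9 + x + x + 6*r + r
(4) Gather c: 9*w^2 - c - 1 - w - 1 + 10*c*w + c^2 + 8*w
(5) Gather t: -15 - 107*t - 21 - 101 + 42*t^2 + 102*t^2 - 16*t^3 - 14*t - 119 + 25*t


(1) = -8*l^2 - 49*l - 6
(2) = -450*z^3 - 525*z^2 + 162*z + 21
(3) = 54*r^3 - 15*r^2 - 87*r - x^3 + x^2*(2*r + 10) + x*(57*r^2 - 55*r - 7) - 18
(4) = c^2 + c*(10*w - 1) + 9*w^2 + 7*w - 2
(5) = -16*t^3 + 144*t^2 - 96*t - 256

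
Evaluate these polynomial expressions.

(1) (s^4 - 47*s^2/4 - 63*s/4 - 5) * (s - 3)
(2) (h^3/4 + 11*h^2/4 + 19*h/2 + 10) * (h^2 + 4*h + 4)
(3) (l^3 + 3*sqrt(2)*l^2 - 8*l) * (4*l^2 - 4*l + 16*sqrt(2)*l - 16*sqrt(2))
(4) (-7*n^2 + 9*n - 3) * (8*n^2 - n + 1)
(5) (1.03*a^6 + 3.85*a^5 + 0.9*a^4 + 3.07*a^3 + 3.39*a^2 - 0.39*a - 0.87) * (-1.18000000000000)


(1) = s^5 - 3*s^4 - 47*s^3/4 + 39*s^2/2 + 169*s/4 + 15
(2) = h^5/4 + 15*h^4/4 + 43*h^3/2 + 59*h^2 + 78*h + 40
(3) = 4*l^5 - 4*l^4 + 28*sqrt(2)*l^4 - 28*sqrt(2)*l^3 + 64*l^3 - 128*sqrt(2)*l^2 - 64*l^2 + 128*sqrt(2)*l
(4) = -56*n^4 + 79*n^3 - 40*n^2 + 12*n - 3
(5) = -1.2154*a^6 - 4.543*a^5 - 1.062*a^4 - 3.6226*a^3 - 4.0002*a^2 + 0.4602*a + 1.0266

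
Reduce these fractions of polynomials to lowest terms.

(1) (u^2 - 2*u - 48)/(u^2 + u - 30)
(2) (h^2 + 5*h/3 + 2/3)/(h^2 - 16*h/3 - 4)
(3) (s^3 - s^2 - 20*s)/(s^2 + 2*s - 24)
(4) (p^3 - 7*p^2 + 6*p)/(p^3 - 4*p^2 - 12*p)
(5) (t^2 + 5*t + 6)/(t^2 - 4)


(1) = (u - 8)/(u - 5)
(2) = (h + 1)/(h - 6)
(3) = (s^3 - s^2 - 20*s)/(s^2 + 2*s - 24)
(4) = (p - 1)/(p + 2)
(5) = (t + 3)/(t - 2)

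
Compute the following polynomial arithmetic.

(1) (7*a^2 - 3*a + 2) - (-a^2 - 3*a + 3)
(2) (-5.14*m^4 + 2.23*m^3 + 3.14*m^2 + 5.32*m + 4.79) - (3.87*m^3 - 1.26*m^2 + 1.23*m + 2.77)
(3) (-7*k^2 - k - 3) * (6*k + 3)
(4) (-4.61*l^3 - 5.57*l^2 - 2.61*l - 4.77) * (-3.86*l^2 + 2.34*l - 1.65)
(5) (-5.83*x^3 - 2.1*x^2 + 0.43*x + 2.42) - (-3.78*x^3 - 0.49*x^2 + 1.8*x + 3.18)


(1) = 8*a^2 - 1
(2) = -5.14*m^4 - 1.64*m^3 + 4.4*m^2 + 4.09*m + 2.02
(3) = -42*k^3 - 27*k^2 - 21*k - 9
(4) = 17.7946*l^5 + 10.7128*l^4 + 4.6473*l^3 + 21.4953*l^2 - 6.8553*l + 7.8705
(5) = -2.05*x^3 - 1.61*x^2 - 1.37*x - 0.76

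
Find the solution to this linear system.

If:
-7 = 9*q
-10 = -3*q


Then:
No Solution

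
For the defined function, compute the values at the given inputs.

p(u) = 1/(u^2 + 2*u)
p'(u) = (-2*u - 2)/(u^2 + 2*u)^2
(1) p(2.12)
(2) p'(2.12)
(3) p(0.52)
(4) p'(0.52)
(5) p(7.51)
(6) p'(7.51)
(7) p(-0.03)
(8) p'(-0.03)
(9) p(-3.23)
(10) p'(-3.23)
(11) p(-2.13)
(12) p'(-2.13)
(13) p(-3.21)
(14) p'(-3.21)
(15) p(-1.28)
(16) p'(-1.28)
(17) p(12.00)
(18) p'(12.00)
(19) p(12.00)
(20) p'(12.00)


(1) = 0.11
(2) = -0.08
(3) = 0.76
(4) = -1.77
(5) = 0.01
(6) = -0.00
(7) = -16.92
(8) = -555.43
(9) = 0.25
(10) = 0.28
(11) = 3.61
(12) = 29.48
(13) = 0.26
(14) = 0.29
(15) = -1.09
(16) = 0.66
(17) = 0.01
(18) = -0.00
(19) = 0.01
(20) = -0.00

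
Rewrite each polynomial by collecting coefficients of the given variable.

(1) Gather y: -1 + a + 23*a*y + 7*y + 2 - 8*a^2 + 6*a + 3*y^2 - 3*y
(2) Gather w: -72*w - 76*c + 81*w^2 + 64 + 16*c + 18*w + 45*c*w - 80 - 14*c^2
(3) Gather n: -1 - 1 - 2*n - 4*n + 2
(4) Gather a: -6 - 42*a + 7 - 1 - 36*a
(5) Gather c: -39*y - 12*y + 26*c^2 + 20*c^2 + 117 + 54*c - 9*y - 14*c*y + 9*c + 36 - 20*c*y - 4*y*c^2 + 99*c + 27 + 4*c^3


(1) = -8*a^2 + 7*a + 3*y^2 + y*(23*a + 4) + 1
(2) = -14*c^2 - 60*c + 81*w^2 + w*(45*c - 54) - 16
(3) = -6*n
(4) = -78*a
(5) = 4*c^3 + c^2*(46 - 4*y) + c*(162 - 34*y) - 60*y + 180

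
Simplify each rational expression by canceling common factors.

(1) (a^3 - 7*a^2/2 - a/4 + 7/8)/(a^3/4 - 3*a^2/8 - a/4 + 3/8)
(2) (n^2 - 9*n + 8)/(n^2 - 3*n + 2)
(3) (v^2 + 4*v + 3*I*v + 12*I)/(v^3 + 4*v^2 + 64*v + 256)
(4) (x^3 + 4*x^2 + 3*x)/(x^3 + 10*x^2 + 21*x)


(1) = (8*a^3 - 28*a^2 - 2*a + 7)/(2*a^3 - 3*a^2 - 2*a + 3)
(2) = (n - 8)/(n - 2)
(3) = (v + 3*I)/(v^2 + 64)
(4) = (x + 1)/(x + 7)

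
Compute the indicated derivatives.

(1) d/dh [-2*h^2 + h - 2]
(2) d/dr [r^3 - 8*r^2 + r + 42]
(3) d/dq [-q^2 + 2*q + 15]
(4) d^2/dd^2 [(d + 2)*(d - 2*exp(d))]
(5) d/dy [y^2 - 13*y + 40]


(1) = 1 - 4*h
(2) = 3*r^2 - 16*r + 1
(3) = 2 - 2*q
(4) = -2*d*exp(d) - 8*exp(d) + 2
(5) = 2*y - 13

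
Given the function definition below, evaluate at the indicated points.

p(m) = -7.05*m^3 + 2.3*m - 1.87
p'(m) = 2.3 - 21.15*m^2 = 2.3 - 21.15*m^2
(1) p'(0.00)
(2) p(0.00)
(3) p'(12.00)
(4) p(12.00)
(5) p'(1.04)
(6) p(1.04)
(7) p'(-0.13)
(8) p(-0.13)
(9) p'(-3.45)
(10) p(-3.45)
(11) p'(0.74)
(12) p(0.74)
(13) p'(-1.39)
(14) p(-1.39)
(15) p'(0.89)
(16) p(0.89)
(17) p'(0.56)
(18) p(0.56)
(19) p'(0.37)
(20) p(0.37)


(1) = 2.30
(2) = -1.87
(3) = -3043.30
(4) = -12156.67
(5) = -20.58
(6) = -7.41
(7) = 1.94
(8) = -2.15
(9) = -249.44
(10) = 279.69
(11) = -9.28
(12) = -3.02
(13) = -38.56
(14) = 13.87
(15) = -14.45
(16) = -4.79
(17) = -4.33
(18) = -1.82
(19) = -0.60
(20) = -1.38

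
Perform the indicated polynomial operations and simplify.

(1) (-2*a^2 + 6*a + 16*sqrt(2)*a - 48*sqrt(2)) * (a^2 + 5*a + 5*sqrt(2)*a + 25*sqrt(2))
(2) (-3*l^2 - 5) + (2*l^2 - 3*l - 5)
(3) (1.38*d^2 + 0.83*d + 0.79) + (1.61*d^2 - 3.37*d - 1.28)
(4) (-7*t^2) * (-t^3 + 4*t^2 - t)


(1) = -2*a^4 - 4*a^3 + 6*sqrt(2)*a^3 + 12*sqrt(2)*a^2 + 190*a^2 - 90*sqrt(2)*a + 320*a - 2400
(2) = -l^2 - 3*l - 10
(3) = 2.99*d^2 - 2.54*d - 0.49
(4) = 7*t^5 - 28*t^4 + 7*t^3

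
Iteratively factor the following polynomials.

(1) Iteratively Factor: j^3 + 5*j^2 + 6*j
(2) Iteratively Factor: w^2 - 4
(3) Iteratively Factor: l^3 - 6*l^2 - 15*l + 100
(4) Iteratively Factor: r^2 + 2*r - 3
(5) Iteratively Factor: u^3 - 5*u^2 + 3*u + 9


(1) = (j)*(j^2 + 5*j + 6) = j*(j + 2)*(j + 3)
(2) = (w + 2)*(w - 2)
(3) = (l - 5)*(l^2 - l - 20) = (l - 5)^2*(l + 4)
(4) = (r + 3)*(r - 1)
(5) = (u - 3)*(u^2 - 2*u - 3) = (u - 3)*(u + 1)*(u - 3)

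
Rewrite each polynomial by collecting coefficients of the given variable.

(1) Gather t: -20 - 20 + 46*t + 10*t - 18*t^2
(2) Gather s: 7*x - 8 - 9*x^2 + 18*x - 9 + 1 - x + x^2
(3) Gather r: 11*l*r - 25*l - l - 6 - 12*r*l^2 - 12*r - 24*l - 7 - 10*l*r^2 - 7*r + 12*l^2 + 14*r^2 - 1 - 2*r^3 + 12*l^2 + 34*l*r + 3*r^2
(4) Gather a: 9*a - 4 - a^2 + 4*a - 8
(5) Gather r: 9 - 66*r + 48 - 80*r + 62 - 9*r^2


(1) = -18*t^2 + 56*t - 40
(2) = -8*x^2 + 24*x - 16
(3) = 24*l^2 - 50*l - 2*r^3 + r^2*(17 - 10*l) + r*(-12*l^2 + 45*l - 19) - 14
(4) = -a^2 + 13*a - 12
(5) = -9*r^2 - 146*r + 119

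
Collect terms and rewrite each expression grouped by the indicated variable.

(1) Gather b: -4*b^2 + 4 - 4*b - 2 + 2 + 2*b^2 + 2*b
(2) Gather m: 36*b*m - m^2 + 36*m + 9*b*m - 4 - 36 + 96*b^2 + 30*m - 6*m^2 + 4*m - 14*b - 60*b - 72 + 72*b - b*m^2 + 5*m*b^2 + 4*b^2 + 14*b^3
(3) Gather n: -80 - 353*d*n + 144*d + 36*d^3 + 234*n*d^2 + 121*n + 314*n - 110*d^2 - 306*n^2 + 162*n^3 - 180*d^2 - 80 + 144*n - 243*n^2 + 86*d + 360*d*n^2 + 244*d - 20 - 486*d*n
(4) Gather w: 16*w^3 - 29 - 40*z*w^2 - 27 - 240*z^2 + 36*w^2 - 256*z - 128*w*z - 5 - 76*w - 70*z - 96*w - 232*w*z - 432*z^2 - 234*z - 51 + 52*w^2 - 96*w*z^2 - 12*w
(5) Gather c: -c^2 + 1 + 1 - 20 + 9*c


(1) = -2*b^2 - 2*b + 4
(2) = 14*b^3 + 100*b^2 - 2*b + m^2*(-b - 7) + m*(5*b^2 + 45*b + 70) - 112
(3) = 36*d^3 - 290*d^2 + 474*d + 162*n^3 + n^2*(360*d - 549) + n*(234*d^2 - 839*d + 579) - 180
(4) = 16*w^3 + w^2*(88 - 40*z) + w*(-96*z^2 - 360*z - 184) - 672*z^2 - 560*z - 112
(5) = -c^2 + 9*c - 18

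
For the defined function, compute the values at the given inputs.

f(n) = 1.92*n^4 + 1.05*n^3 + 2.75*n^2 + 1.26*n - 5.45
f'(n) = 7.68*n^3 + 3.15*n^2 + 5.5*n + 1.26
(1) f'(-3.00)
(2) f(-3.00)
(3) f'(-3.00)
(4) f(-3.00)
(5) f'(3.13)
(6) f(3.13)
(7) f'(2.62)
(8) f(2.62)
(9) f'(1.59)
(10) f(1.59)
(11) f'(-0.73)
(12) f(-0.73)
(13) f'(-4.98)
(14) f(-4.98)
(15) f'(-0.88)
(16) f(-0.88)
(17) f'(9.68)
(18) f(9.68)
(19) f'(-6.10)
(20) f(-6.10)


(1) = -194.25
(2) = 142.69
(3) = -194.25
(4) = 142.69
(5) = 284.84
(6) = 241.91
(7) = 175.42
(8) = 126.08
(9) = 48.84
(10) = 20.00
(11) = -4.06
(12) = -4.77
(13) = -896.53
(14) = 1107.71
(15) = -6.37
(16) = -3.99
(17) = 7315.72
(18) = 18074.69
(19) = -1658.29
(20) = 2509.26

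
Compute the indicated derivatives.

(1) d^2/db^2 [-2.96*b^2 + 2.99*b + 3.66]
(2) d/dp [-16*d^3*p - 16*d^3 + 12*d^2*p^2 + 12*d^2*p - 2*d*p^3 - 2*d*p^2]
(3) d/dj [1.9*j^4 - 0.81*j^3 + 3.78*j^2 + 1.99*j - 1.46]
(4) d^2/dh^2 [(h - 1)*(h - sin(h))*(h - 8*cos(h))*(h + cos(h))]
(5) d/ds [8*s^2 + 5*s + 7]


(1) = -5.92000000000000
(2) = 2*d*(-8*d^2 + 12*d*p + 6*d - 3*p^2 - 2*p)
(3) = 7.6*j^3 - 2.43*j^2 + 7.56*j + 1.99
(4) = h^3*sin(h) + 7*h^3*cos(h) + 41*h^2*sin(h) - 14*h^2*sin(2*h) - 13*h^2*cos(h) + 16*h^2*cos(2*h) + 12*h^2 - 36*h*sin(h) + 46*h*sin(2*h) - 18*h*sin(3*h) - 38*h*cos(h) + 12*h*cos(2*h) - 6*h + 4*sin(h) - 9*sin(2*h) + 18*sin(3*h) + 18*cos(h) - 22*cos(2*h) + 12*cos(3*h) - 8
(5) = 16*s + 5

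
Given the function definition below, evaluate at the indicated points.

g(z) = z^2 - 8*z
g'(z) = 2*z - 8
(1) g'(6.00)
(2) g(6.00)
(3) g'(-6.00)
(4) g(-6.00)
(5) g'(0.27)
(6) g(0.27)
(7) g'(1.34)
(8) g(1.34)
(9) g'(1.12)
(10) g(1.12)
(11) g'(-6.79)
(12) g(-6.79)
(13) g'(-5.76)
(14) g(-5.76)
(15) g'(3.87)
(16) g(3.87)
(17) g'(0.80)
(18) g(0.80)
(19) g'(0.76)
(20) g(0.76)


(1) = 4.00
(2) = -12.00
(3) = -20.00
(4) = 84.00
(5) = -7.46
(6) = -2.09
(7) = -5.32
(8) = -8.92
(9) = -5.76
(10) = -7.71
(11) = -21.58
(12) = 100.42
(13) = -19.52
(14) = 79.26
(15) = -0.26
(16) = -15.98
(17) = -6.40
(18) = -5.76
(19) = -6.48
(20) = -5.50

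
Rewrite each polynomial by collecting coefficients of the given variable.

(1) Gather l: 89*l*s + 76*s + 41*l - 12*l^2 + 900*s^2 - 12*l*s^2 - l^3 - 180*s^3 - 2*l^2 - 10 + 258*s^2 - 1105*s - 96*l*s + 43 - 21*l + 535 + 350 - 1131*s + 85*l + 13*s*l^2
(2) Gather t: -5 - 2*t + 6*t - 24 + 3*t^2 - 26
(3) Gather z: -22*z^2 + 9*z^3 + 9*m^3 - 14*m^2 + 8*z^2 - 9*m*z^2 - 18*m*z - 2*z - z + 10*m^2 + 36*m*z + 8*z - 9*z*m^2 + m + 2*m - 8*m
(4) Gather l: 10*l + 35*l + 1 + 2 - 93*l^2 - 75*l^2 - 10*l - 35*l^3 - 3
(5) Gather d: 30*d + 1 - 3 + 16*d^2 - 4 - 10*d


(1) = -l^3 + l^2*(13*s - 14) + l*(-12*s^2 - 7*s + 105) - 180*s^3 + 1158*s^2 - 2160*s + 918
(2) = 3*t^2 + 4*t - 55
(3) = 9*m^3 - 4*m^2 - 5*m + 9*z^3 + z^2*(-9*m - 14) + z*(-9*m^2 + 18*m + 5)
(4) = -35*l^3 - 168*l^2 + 35*l
(5) = 16*d^2 + 20*d - 6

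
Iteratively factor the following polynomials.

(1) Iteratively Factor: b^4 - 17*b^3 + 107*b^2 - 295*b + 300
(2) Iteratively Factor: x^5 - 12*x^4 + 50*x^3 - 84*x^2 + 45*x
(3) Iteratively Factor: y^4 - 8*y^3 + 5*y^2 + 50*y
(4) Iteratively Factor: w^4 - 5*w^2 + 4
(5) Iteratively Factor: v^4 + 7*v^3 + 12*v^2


(1) = (b - 3)*(b^3 - 14*b^2 + 65*b - 100) = (b - 5)*(b - 3)*(b^2 - 9*b + 20) = (b - 5)*(b - 4)*(b - 3)*(b - 5)
(2) = (x - 5)*(x^4 - 7*x^3 + 15*x^2 - 9*x) = (x - 5)*(x - 3)*(x^3 - 4*x^2 + 3*x) = (x - 5)*(x - 3)^2*(x^2 - x) = x*(x - 5)*(x - 3)^2*(x - 1)
(3) = (y + 2)*(y^3 - 10*y^2 + 25*y) = (y - 5)*(y + 2)*(y^2 - 5*y) = (y - 5)^2*(y + 2)*(y)
(4) = (w + 1)*(w^3 - w^2 - 4*w + 4) = (w + 1)*(w + 2)*(w^2 - 3*w + 2) = (w - 1)*(w + 1)*(w + 2)*(w - 2)
(5) = (v)*(v^3 + 7*v^2 + 12*v) = v^2*(v^2 + 7*v + 12) = v^2*(v + 3)*(v + 4)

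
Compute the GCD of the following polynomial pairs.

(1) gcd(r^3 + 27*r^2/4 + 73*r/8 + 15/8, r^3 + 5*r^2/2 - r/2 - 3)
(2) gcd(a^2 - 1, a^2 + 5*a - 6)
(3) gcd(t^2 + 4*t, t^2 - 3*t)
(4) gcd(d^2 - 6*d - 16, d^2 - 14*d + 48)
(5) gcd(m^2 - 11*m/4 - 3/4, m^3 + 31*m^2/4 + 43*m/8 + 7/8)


(1) = r + 3/2
(2) = a - 1
(3) = t
(4) = d - 8
(5) = m + 1/4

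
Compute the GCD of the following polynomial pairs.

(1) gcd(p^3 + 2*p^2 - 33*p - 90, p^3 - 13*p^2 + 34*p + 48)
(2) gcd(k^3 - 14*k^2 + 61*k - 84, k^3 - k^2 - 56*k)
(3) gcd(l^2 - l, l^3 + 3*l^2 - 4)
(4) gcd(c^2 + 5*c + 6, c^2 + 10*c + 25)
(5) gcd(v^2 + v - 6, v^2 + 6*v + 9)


(1) = p - 6
(2) = gcd((k - 7)*(k - 4)*(k - 3), k*(k - 8)*(k + 7)) = 1
(3) = l - 1
(4) = gcd((c + 2)*(c + 3), (c + 5)^2) = 1
(5) = v + 3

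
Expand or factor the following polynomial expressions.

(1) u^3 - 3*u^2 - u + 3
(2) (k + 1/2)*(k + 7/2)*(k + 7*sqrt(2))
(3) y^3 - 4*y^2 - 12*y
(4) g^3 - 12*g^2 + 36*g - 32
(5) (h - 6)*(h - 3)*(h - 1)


(1) = (u - 3)*(u - 1)*(u + 1)
(2) = k^3 + 4*k^2 + 7*sqrt(2)*k^2 + 7*k/4 + 28*sqrt(2)*k + 49*sqrt(2)/4
(3) = y*(y - 6)*(y + 2)
(4) = (g - 8)*(g - 2)^2
(5) = h^3 - 10*h^2 + 27*h - 18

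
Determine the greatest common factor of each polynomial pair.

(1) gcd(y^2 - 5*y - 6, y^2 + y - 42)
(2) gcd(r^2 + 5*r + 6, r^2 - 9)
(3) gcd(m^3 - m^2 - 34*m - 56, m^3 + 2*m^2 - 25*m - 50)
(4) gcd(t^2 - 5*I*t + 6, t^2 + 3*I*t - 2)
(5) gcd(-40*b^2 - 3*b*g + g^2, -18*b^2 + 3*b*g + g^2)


(1) = y - 6
(2) = r + 3
(3) = m + 2
(4) = t + I
(5) = 1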